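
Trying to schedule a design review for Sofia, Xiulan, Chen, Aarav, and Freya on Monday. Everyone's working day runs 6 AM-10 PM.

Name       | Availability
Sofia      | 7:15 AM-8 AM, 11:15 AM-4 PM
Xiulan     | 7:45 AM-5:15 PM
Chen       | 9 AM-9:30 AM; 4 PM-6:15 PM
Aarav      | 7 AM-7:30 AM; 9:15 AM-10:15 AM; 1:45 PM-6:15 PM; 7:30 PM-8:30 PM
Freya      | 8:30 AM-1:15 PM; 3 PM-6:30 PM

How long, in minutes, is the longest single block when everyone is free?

0

Sofia ∩ Xiulan: 07:45-08:00, 11:15-16:00.
Sofia ∩ Xiulan ∩ Chen: ∅.
Sofia ∩ Xiulan ∩ Chen ∩ Aarav: ∅.
Sofia ∩ Xiulan ∩ Chen ∩ Aarav ∩ Freya: ∅.
There is no time when everyone is free.
No common window exists, so the longest block is 0 minutes.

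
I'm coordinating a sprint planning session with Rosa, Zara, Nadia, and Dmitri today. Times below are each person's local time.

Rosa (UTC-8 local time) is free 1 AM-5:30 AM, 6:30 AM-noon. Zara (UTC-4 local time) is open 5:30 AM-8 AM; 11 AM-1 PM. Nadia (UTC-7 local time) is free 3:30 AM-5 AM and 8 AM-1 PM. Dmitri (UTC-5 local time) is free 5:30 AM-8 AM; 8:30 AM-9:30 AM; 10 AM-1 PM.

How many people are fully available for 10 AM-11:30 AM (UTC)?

Rosa in UTC: 09:00-13:30, 14:30-20:00 (add 8h to convert from UTC-8).
Zara in UTC: 09:30-12:00, 15:00-17:00 (add 4h to convert from UTC-4).
Nadia in UTC: 10:30-12:00, 15:00-20:00 (add 7h to convert from UTC-7).
Dmitri in UTC: 10:30-13:00, 13:30-14:30, 15:00-18:00 (add 5h to convert from UTC-5).
Rosa and Zara can make the full 10:00-11:30 slot — that's 2.

2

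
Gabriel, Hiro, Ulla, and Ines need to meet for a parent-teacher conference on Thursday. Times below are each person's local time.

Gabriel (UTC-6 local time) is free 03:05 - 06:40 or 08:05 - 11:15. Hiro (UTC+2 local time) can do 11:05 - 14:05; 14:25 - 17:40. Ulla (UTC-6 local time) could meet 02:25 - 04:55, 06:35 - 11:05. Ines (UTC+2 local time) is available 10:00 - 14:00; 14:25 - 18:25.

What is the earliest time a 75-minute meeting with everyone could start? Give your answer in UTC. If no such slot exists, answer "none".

Gabriel in UTC: 09:05-12:40, 14:05-17:15 (add 6h to convert from UTC-6).
Hiro in UTC: 09:05-12:05, 12:25-15:40 (subtract 2h to convert from UTC+2).
Ulla in UTC: 08:25-10:55, 12:35-17:05 (add 6h to convert from UTC-6).
Ines in UTC: 08:00-12:00, 12:25-16:25 (subtract 2h to convert from UTC+2).
Gabriel ∩ Hiro: 09:05-12:05, 12:25-12:40, 14:05-15:40.
Gabriel ∩ Hiro ∩ Ulla: 09:05-10:55, 12:35-12:40, 14:05-15:40.
Gabriel ∩ Hiro ∩ Ulla ∩ Ines: 09:05-10:55, 12:35-12:40, 14:05-15:40.
So the common availability across everyone is 09:05-10:55, 12:35-12:40, 14:05-15:40.
The first common window of at least 75 minutes is 09:05-10:55, so the earliest start is 09:05.

09:05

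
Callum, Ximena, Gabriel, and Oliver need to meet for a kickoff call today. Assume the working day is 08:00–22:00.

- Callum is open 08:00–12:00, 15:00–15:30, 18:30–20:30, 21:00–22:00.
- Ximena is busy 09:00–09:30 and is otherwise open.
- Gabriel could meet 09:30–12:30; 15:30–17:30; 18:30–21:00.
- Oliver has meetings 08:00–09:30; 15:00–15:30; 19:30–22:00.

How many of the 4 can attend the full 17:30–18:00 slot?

Callum free: 08:00-12:00, 15:00-15:30, 18:30-20:30, 21:00-22:00.
Ximena free: 08:00-09:00, 09:30-22:00 (invert busy blocks within the working day).
Gabriel free: 09:30-12:30, 15:30-17:30, 18:30-21:00.
Oliver free: 09:30-15:00, 15:30-19:30 (invert busy blocks within the working day).
Ximena and Oliver can make the full 17:30-18:00 slot — that's 2.

2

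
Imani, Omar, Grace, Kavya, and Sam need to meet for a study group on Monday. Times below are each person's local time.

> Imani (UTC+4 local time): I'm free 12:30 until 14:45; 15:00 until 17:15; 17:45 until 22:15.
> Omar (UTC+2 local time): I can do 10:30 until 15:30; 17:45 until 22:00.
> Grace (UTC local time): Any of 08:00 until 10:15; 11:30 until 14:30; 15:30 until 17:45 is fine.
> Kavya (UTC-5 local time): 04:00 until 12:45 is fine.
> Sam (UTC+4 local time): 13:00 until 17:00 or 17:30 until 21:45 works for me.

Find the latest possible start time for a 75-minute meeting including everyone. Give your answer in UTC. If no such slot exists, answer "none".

Imani in UTC: 08:30-10:45, 11:00-13:15, 13:45-18:15 (subtract 4h to convert from UTC+4).
Omar in UTC: 08:30-13:30, 15:45-20:00 (subtract 2h to convert from UTC+2).
Grace in UTC: 08:00-10:15, 11:30-14:30, 15:30-17:45.
Kavya in UTC: 09:00-17:45 (add 5h to convert from UTC-5).
Sam in UTC: 09:00-13:00, 13:30-17:45 (subtract 4h to convert from UTC+4).
Imani ∩ Omar: 08:30-10:45, 11:00-13:15, 15:45-18:15.
Imani ∩ Omar ∩ Grace: 08:30-10:15, 11:30-13:15, 15:45-17:45.
Imani ∩ Omar ∩ Grace ∩ Kavya: 09:00-10:15, 11:30-13:15, 15:45-17:45.
Imani ∩ Omar ∩ Grace ∩ Kavya ∩ Sam: 09:00-10:15, 11:30-13:00, 15:45-17:45.
The last common window of at least 75 minutes is 15:45-17:45; a 75-minute meeting can start as late as 16:30 and still end by 17:45.

16:30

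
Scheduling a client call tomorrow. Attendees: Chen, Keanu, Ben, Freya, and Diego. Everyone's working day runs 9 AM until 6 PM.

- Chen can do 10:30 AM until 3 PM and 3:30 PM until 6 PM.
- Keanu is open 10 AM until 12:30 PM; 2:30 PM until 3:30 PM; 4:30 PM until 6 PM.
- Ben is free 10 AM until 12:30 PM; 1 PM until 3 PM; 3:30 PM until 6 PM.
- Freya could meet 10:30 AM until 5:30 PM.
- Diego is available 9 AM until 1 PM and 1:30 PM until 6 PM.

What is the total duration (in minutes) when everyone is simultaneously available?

210

Chen ∩ Keanu: 10:30-12:30, 14:30-15:00, 16:30-18:00.
Chen ∩ Keanu ∩ Ben: 10:30-12:30, 14:30-15:00, 16:30-18:00.
Chen ∩ Keanu ∩ Ben ∩ Freya: 10:30-12:30, 14:30-15:00, 16:30-17:30.
Chen ∩ Keanu ∩ Ben ∩ Freya ∩ Diego: 10:30-12:30, 14:30-15:00, 16:30-17:30.
Those are the intersection windows.
Summing the common windows: 120 + 30 + 60 = 210 minutes.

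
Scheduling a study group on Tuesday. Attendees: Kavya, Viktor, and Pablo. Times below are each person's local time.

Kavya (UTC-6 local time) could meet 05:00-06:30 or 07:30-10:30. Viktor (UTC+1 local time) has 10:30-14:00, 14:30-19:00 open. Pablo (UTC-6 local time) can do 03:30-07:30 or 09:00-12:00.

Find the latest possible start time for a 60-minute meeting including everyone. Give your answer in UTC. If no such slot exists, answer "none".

Kavya in UTC: 11:00-12:30, 13:30-16:30 (add 6h to convert from UTC-6).
Viktor in UTC: 09:30-13:00, 13:30-18:00 (subtract 1h to convert from UTC+1).
Pablo in UTC: 09:30-13:30, 15:00-18:00 (add 6h to convert from UTC-6).
Kavya ∩ Viktor: 11:00-12:30, 13:30-16:30.
Kavya ∩ Viktor ∩ Pablo: 11:00-12:30, 15:00-16:30.
So the common availability across everyone is 11:00-12:30, 15:00-16:30.
The last common window of at least 60 minutes is 15:00-16:30; a 60-minute meeting can start as late as 15:30 and still end by 16:30.

15:30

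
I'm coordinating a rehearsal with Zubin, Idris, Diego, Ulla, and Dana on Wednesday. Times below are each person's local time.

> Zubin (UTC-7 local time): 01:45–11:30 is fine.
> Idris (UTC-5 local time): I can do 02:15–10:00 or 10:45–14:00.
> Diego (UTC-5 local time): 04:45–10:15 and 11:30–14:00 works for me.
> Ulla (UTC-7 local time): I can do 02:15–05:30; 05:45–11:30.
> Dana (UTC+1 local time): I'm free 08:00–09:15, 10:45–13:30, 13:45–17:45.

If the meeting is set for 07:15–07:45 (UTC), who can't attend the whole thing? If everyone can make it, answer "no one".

Zubin in UTC: 08:45-18:30 (add 7h to convert from UTC-7).
Idris in UTC: 07:15-15:00, 15:45-19:00 (add 5h to convert from UTC-5).
Diego in UTC: 09:45-15:15, 16:30-19:00 (add 5h to convert from UTC-5).
Ulla in UTC: 09:15-12:30, 12:45-18:30 (add 7h to convert from UTC-7).
Dana in UTC: 07:00-08:15, 09:45-12:30, 12:45-16:45 (subtract 1h to convert from UTC+1).
Zubin: not fully free for 07:15-07:45. Idris: free for 07:15-07:45. Diego: not fully free for 07:15-07:45. Ulla: not fully free for 07:15-07:45. Dana: free for 07:15-07:45.

Diego, Ulla, Zubin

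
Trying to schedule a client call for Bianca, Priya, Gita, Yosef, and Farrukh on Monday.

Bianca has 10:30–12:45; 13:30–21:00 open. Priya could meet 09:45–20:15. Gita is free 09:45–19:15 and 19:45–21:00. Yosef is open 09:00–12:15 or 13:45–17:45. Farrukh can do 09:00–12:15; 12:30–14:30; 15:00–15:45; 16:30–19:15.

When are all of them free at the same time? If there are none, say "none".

10:30-12:15, 13:45-14:30, 15:00-15:45, 16:30-17:45

Bianca ∩ Priya: 10:30-12:45, 13:30-20:15.
Bianca ∩ Priya ∩ Gita: 10:30-12:45, 13:30-19:15, 19:45-20:15.
Bianca ∩ Priya ∩ Gita ∩ Yosef: 10:30-12:15, 13:45-17:45.
Bianca ∩ Priya ∩ Gita ∩ Yosef ∩ Farrukh: 10:30-12:15, 13:45-14:30, 15:00-15:45, 16:30-17:45.
So the common availability across everyone is 10:30-12:15, 13:45-14:30, 15:00-15:45, 16:30-17:45.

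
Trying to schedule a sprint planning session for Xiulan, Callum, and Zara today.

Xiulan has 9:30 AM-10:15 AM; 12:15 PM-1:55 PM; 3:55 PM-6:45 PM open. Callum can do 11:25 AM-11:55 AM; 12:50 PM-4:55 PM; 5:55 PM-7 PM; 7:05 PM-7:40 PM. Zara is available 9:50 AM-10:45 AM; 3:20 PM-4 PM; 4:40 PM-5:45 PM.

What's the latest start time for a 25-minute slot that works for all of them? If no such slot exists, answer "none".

none

Xiulan ∩ Callum: 12:50-13:55, 15:55-16:55, 17:55-18:45.
Xiulan ∩ Callum ∩ Zara: 15:55-16:00, 16:40-16:55.
No common window is at least 25 minutes long.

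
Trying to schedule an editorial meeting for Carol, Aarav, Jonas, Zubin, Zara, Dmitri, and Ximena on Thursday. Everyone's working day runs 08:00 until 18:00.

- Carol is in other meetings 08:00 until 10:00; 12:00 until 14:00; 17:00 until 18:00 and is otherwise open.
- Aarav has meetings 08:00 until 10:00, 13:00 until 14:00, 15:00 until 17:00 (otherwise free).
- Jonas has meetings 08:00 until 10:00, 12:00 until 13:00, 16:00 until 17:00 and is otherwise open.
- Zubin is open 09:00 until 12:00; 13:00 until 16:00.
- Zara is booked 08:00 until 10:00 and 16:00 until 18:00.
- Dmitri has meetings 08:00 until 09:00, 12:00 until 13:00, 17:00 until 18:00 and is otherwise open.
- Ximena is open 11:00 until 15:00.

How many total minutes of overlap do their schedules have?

120

Carol free: 10:00-12:00, 14:00-17:00 (invert busy blocks within the working day).
Aarav free: 10:00-13:00, 14:00-15:00, 17:00-18:00 (invert busy blocks within the working day).
Jonas free: 10:00-12:00, 13:00-16:00, 17:00-18:00 (invert busy blocks within the working day).
Zubin free: 09:00-12:00, 13:00-16:00.
Zara free: 10:00-16:00 (invert busy blocks within the working day).
Dmitri free: 09:00-12:00, 13:00-17:00 (invert busy blocks within the working day).
Ximena free: 11:00-15:00.
Carol ∩ Aarav: 10:00-12:00, 14:00-15:00.
Carol ∩ Aarav ∩ Jonas: 10:00-12:00, 14:00-15:00.
Carol ∩ Aarav ∩ Jonas ∩ Zubin: 10:00-12:00, 14:00-15:00.
Carol ∩ Aarav ∩ Jonas ∩ Zubin ∩ Zara: 10:00-12:00, 14:00-15:00.
Carol ∩ Aarav ∩ Jonas ∩ Zubin ∩ Zara ∩ Dmitri: 10:00-12:00, 14:00-15:00.
Carol ∩ Aarav ∩ Jonas ∩ Zubin ∩ Zara ∩ Dmitri ∩ Ximena: 11:00-12:00, 14:00-15:00.
Summing the common windows: 60 + 60 = 120 minutes.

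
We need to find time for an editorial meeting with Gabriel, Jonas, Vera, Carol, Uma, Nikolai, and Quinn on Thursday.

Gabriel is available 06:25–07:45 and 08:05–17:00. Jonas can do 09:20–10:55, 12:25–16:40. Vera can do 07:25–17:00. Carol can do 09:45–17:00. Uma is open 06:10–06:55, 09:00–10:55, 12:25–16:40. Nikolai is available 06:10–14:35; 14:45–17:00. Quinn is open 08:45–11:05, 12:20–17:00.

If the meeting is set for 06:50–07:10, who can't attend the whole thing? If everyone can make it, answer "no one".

Gabriel: free for 06:50-07:10. Jonas: not fully free for 06:50-07:10. Vera: not fully free for 06:50-07:10. Carol: not fully free for 06:50-07:10. Uma: not fully free for 06:50-07:10. Nikolai: free for 06:50-07:10. Quinn: not fully free for 06:50-07:10.

Carol, Jonas, Quinn, Uma, Vera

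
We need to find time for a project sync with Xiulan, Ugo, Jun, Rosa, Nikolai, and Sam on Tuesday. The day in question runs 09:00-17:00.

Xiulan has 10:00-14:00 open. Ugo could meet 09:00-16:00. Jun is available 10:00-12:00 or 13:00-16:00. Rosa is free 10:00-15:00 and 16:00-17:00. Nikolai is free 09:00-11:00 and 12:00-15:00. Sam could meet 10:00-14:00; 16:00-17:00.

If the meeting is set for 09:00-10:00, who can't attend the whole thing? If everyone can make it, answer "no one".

Xiulan: not fully free for 09:00-10:00. Ugo: free for 09:00-10:00. Jun: not fully free for 09:00-10:00. Rosa: not fully free for 09:00-10:00. Nikolai: free for 09:00-10:00. Sam: not fully free for 09:00-10:00.

Jun, Rosa, Sam, Xiulan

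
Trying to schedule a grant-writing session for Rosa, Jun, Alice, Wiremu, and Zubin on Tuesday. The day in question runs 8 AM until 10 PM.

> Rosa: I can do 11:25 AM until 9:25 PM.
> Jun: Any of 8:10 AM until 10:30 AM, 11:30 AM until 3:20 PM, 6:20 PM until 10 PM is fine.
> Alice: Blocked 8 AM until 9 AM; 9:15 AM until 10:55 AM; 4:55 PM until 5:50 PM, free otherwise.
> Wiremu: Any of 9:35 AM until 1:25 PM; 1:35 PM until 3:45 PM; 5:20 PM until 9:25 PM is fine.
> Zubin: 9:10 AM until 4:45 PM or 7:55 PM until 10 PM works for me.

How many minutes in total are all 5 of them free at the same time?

310

Rosa free: 11:25-21:25.
Jun free: 08:10-10:30, 11:30-15:20, 18:20-22:00.
Alice free: 09:00-09:15, 10:55-16:55, 17:50-22:00 (invert busy blocks within the working day).
Wiremu free: 09:35-13:25, 13:35-15:45, 17:20-21:25.
Zubin free: 09:10-16:45, 19:55-22:00.
Rosa ∩ Jun: 11:30-15:20, 18:20-21:25.
Rosa ∩ Jun ∩ Alice: 11:30-15:20, 18:20-21:25.
Rosa ∩ Jun ∩ Alice ∩ Wiremu: 11:30-13:25, 13:35-15:20, 18:20-21:25.
Rosa ∩ Jun ∩ Alice ∩ Wiremu ∩ Zubin: 11:30-13:25, 13:35-15:20, 19:55-21:25.
Summing the common windows: 115 + 105 + 90 = 310 minutes.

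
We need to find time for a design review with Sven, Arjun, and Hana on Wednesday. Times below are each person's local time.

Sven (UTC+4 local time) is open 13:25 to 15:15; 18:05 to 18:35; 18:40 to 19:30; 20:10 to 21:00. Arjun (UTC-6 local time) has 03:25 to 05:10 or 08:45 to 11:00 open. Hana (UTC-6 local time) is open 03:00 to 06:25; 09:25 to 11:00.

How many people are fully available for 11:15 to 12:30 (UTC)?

Sven in UTC: 09:25-11:15, 14:05-14:35, 14:40-15:30, 16:10-17:00 (subtract 4h to convert from UTC+4).
Arjun in UTC: 09:25-11:10, 14:45-17:00 (add 6h to convert from UTC-6).
Hana in UTC: 09:00-12:25, 15:25-17:00 (add 6h to convert from UTC-6).
nobody can make the full 11:15-12:30 slot — that's 0.

0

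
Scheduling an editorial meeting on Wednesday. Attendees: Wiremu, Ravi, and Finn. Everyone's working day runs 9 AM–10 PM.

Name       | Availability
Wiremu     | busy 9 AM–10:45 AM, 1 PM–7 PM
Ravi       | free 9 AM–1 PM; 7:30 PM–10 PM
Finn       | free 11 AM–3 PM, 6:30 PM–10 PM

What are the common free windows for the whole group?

11:00-13:00, 19:30-22:00

Wiremu free: 10:45-13:00, 19:00-22:00 (invert busy blocks within the working day).
Ravi free: 09:00-13:00, 19:30-22:00.
Finn free: 11:00-15:00, 18:30-22:00.
Wiremu ∩ Ravi: 10:45-13:00, 19:30-22:00.
Wiremu ∩ Ravi ∩ Finn: 11:00-13:00, 19:30-22:00.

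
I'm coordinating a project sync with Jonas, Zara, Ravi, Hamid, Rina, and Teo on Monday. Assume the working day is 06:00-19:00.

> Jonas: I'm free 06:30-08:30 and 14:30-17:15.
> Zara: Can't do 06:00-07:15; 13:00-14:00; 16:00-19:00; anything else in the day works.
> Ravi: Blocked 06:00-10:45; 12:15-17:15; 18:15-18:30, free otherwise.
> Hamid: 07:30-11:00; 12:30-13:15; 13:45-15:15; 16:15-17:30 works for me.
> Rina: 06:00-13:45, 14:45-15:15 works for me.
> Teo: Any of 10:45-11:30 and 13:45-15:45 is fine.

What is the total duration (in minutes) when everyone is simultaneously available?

0

Jonas free: 06:30-08:30, 14:30-17:15.
Zara free: 07:15-13:00, 14:00-16:00 (invert busy blocks within the working day).
Ravi free: 10:45-12:15, 17:15-18:15, 18:30-19:00 (invert busy blocks within the working day).
Hamid free: 07:30-11:00, 12:30-13:15, 13:45-15:15, 16:15-17:30.
Rina free: 06:00-13:45, 14:45-15:15.
Teo free: 10:45-11:30, 13:45-15:45.
Jonas ∩ Zara: 07:15-08:30, 14:30-16:00.
Jonas ∩ Zara ∩ Ravi: ∅.
Jonas ∩ Zara ∩ Ravi ∩ Hamid: ∅.
Jonas ∩ Zara ∩ Ravi ∩ Hamid ∩ Rina: ∅.
Jonas ∩ Zara ∩ Ravi ∩ Hamid ∩ Rina ∩ Teo: ∅.
There is no time when everyone is free.
There is no common window, so the total is 0 minutes.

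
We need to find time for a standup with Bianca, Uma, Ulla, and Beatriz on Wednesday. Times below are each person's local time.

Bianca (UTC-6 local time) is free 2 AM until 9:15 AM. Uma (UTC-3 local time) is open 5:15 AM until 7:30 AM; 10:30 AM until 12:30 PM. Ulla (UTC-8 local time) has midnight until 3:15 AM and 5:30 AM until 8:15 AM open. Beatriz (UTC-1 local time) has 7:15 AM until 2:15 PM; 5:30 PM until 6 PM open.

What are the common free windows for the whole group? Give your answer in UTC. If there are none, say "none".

08:15-10:30, 13:30-15:15

Bianca in UTC: 08:00-15:15 (add 6h to convert from UTC-6).
Uma in UTC: 08:15-10:30, 13:30-15:30 (add 3h to convert from UTC-3).
Ulla in UTC: 08:00-11:15, 13:30-16:15 (add 8h to convert from UTC-8).
Beatriz in UTC: 08:15-15:15, 18:30-19:00 (add 1h to convert from UTC-1).
Bianca ∩ Uma: 08:15-10:30, 13:30-15:15.
Bianca ∩ Uma ∩ Ulla: 08:15-10:30, 13:30-15:15.
Bianca ∩ Uma ∩ Ulla ∩ Beatriz: 08:15-10:30, 13:30-15:15.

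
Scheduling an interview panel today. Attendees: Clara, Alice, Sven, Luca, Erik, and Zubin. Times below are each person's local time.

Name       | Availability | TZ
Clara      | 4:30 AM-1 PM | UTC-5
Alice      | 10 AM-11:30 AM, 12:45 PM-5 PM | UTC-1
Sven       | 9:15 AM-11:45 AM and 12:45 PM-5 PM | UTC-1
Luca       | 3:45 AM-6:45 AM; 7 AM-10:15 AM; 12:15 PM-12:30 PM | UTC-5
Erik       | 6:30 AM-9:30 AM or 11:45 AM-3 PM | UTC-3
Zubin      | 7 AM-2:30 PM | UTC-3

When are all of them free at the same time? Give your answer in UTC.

Clara in UTC: 09:30-18:00 (add 5h to convert from UTC-5).
Alice in UTC: 11:00-12:30, 13:45-18:00 (add 1h to convert from UTC-1).
Sven in UTC: 10:15-12:45, 13:45-18:00 (add 1h to convert from UTC-1).
Luca in UTC: 08:45-11:45, 12:00-15:15, 17:15-17:30 (add 5h to convert from UTC-5).
Erik in UTC: 09:30-12:30, 14:45-18:00 (add 3h to convert from UTC-3).
Zubin in UTC: 10:00-17:30 (add 3h to convert from UTC-3).
Clara ∩ Alice: 11:00-12:30, 13:45-18:00.
Clara ∩ Alice ∩ Sven: 11:00-12:30, 13:45-18:00.
Clara ∩ Alice ∩ Sven ∩ Luca: 11:00-11:45, 12:00-12:30, 13:45-15:15, 17:15-17:30.
Clara ∩ Alice ∩ Sven ∩ Luca ∩ Erik: 11:00-11:45, 12:00-12:30, 14:45-15:15, 17:15-17:30.
Clara ∩ Alice ∩ Sven ∩ Luca ∩ Erik ∩ Zubin: 11:00-11:45, 12:00-12:30, 14:45-15:15, 17:15-17:30.

11:00-11:45, 12:00-12:30, 14:45-15:15, 17:15-17:30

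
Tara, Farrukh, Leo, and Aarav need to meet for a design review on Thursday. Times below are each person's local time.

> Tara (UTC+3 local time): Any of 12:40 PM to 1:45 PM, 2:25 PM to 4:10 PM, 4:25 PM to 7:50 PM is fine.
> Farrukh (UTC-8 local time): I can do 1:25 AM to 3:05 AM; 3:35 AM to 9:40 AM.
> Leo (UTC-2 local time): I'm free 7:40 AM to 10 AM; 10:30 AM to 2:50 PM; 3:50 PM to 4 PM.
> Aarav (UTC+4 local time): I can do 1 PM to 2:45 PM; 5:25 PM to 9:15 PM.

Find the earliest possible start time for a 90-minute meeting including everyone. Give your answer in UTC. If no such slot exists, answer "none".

13:25

Tara in UTC: 09:40-10:45, 11:25-13:10, 13:25-16:50 (subtract 3h to convert from UTC+3).
Farrukh in UTC: 09:25-11:05, 11:35-17:40 (add 8h to convert from UTC-8).
Leo in UTC: 09:40-12:00, 12:30-16:50, 17:50-18:00 (add 2h to convert from UTC-2).
Aarav in UTC: 09:00-10:45, 13:25-17:15 (subtract 4h to convert from UTC+4).
Tara ∩ Farrukh: 09:40-10:45, 11:35-13:10, 13:25-16:50.
Tara ∩ Farrukh ∩ Leo: 09:40-10:45, 11:35-12:00, 12:30-13:10, 13:25-16:50.
Tara ∩ Farrukh ∩ Leo ∩ Aarav: 09:40-10:45, 13:25-16:50.
So the common availability across everyone is 09:40-10:45, 13:25-16:50.
The first common window of at least 90 minutes is 13:25-16:50, so the earliest start is 13:25.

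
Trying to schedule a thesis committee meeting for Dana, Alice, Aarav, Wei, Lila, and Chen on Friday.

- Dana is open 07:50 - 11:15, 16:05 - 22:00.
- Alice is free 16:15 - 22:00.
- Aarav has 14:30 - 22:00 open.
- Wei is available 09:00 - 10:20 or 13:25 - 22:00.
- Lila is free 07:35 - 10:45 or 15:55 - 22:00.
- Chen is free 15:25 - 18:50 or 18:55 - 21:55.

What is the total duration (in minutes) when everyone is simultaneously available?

335

Dana ∩ Alice: 16:15-22:00.
Dana ∩ Alice ∩ Aarav: 16:15-22:00.
Dana ∩ Alice ∩ Aarav ∩ Wei: 16:15-22:00.
Dana ∩ Alice ∩ Aarav ∩ Wei ∩ Lila: 16:15-22:00.
Dana ∩ Alice ∩ Aarav ∩ Wei ∩ Lila ∩ Chen: 16:15-18:50, 18:55-21:55.
Summing the common windows: 155 + 180 = 335 minutes.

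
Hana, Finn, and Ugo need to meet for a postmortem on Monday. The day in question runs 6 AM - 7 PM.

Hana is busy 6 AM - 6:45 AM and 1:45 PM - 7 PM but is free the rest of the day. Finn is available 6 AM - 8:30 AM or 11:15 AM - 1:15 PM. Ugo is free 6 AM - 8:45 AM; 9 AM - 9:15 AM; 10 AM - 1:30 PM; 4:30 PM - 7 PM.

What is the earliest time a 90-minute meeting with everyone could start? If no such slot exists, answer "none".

Hana free: 06:45-13:45 (invert busy blocks within the working day).
Finn free: 06:00-08:30, 11:15-13:15.
Ugo free: 06:00-08:45, 09:00-09:15, 10:00-13:30, 16:30-19:00.
Hana ∩ Finn: 06:45-08:30, 11:15-13:15.
Hana ∩ Finn ∩ Ugo: 06:45-08:30, 11:15-13:15.
The first common window of at least 90 minutes is 06:45-08:30, so the earliest start is 06:45.

06:45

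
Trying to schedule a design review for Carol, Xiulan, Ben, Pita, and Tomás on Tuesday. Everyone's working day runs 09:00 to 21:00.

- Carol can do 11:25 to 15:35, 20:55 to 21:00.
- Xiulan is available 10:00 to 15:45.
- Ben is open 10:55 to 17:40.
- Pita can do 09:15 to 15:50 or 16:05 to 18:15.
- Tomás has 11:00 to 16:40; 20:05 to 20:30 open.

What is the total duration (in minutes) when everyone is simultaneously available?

250

Carol ∩ Xiulan: 11:25-15:35.
Carol ∩ Xiulan ∩ Ben: 11:25-15:35.
Carol ∩ Xiulan ∩ Ben ∩ Pita: 11:25-15:35.
Carol ∩ Xiulan ∩ Ben ∩ Pita ∩ Tomás: 11:25-15:35.
So the common availability across everyone is 11:25-15:35.
That's a single block of 250 minutes.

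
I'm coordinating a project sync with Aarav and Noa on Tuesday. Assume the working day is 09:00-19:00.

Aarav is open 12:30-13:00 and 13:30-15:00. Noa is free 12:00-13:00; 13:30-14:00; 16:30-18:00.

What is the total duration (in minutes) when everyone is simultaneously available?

Aarav ∩ Noa: 12:30-13:00, 13:30-14:00.
So the common availability across everyone is 12:30-13:00, 13:30-14:00.
Summing the common windows: 30 + 30 = 60 minutes.

60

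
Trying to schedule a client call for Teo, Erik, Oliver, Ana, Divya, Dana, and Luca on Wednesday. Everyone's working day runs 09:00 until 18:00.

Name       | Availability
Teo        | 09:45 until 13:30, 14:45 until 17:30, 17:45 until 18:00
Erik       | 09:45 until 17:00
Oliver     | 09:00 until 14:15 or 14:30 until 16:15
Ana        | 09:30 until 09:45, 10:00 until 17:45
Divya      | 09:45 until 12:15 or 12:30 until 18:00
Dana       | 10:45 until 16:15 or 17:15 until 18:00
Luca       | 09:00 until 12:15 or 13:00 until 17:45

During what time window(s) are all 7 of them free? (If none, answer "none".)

Teo ∩ Erik: 09:45-13:30, 14:45-17:00.
Teo ∩ Erik ∩ Oliver: 09:45-13:30, 14:45-16:15.
Teo ∩ Erik ∩ Oliver ∩ Ana: 10:00-13:30, 14:45-16:15.
Teo ∩ Erik ∩ Oliver ∩ Ana ∩ Divya: 10:00-12:15, 12:30-13:30, 14:45-16:15.
Teo ∩ Erik ∩ Oliver ∩ Ana ∩ Divya ∩ Dana: 10:45-12:15, 12:30-13:30, 14:45-16:15.
Teo ∩ Erik ∩ Oliver ∩ Ana ∩ Divya ∩ Dana ∩ Luca: 10:45-12:15, 13:00-13:30, 14:45-16:15.

10:45-12:15, 13:00-13:30, 14:45-16:15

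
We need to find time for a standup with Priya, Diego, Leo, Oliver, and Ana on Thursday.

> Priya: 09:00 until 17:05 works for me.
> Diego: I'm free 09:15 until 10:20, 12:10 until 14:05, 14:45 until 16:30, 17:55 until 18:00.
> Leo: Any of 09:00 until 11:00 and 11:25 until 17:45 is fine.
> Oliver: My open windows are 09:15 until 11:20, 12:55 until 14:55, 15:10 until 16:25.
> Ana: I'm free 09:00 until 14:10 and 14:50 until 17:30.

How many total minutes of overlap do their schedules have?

215

Priya ∩ Diego: 09:15-10:20, 12:10-14:05, 14:45-16:30.
Priya ∩ Diego ∩ Leo: 09:15-10:20, 12:10-14:05, 14:45-16:30.
Priya ∩ Diego ∩ Leo ∩ Oliver: 09:15-10:20, 12:55-14:05, 14:45-14:55, 15:10-16:25.
Priya ∩ Diego ∩ Leo ∩ Oliver ∩ Ana: 09:15-10:20, 12:55-14:05, 14:50-14:55, 15:10-16:25.
So the common availability across everyone is 09:15-10:20, 12:55-14:05, 14:50-14:55, 15:10-16:25.
Summing the common windows: 65 + 70 + 5 + 75 = 215 minutes.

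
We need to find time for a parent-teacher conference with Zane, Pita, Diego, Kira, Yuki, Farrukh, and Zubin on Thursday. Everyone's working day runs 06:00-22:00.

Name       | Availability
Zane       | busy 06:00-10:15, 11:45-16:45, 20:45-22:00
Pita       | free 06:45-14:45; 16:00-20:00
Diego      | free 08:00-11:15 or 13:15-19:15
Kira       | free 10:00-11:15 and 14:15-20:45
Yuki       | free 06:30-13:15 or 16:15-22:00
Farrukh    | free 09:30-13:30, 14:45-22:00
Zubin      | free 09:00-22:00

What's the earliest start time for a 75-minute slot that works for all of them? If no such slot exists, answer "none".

Zane free: 10:15-11:45, 16:45-20:45 (invert busy blocks within the working day).
Pita free: 06:45-14:45, 16:00-20:00.
Diego free: 08:00-11:15, 13:15-19:15.
Kira free: 10:00-11:15, 14:15-20:45.
Yuki free: 06:30-13:15, 16:15-22:00.
Farrukh free: 09:30-13:30, 14:45-22:00.
Zubin free: 09:00-22:00.
Zane ∩ Pita: 10:15-11:45, 16:45-20:00.
Zane ∩ Pita ∩ Diego: 10:15-11:15, 16:45-19:15.
Zane ∩ Pita ∩ Diego ∩ Kira: 10:15-11:15, 16:45-19:15.
Zane ∩ Pita ∩ Diego ∩ Kira ∩ Yuki: 10:15-11:15, 16:45-19:15.
Zane ∩ Pita ∩ Diego ∩ Kira ∩ Yuki ∩ Farrukh: 10:15-11:15, 16:45-19:15.
Zane ∩ Pita ∩ Diego ∩ Kira ∩ Yuki ∩ Farrukh ∩ Zubin: 10:15-11:15, 16:45-19:15.
The first common window of at least 75 minutes is 16:45-19:15, so the earliest start is 16:45.

16:45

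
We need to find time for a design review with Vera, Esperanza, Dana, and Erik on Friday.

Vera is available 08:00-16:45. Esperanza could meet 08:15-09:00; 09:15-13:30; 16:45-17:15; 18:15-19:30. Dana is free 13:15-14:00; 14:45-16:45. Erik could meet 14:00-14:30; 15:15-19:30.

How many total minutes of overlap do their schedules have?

0

Vera ∩ Esperanza: 08:15-09:00, 09:15-13:30.
Vera ∩ Esperanza ∩ Dana: 13:15-13:30.
Vera ∩ Esperanza ∩ Dana ∩ Erik: ∅.
There is no time when everyone is free.
There is no common window, so the total is 0 minutes.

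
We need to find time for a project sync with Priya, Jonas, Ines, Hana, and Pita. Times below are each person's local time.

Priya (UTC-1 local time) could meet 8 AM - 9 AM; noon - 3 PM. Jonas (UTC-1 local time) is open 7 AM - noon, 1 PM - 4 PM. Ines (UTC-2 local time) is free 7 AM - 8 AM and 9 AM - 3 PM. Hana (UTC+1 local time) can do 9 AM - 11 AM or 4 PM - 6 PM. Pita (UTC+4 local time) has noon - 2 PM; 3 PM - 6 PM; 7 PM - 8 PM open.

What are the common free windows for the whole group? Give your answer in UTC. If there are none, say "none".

09:00-10:00, 15:00-16:00

Priya in UTC: 09:00-10:00, 13:00-16:00 (add 1h to convert from UTC-1).
Jonas in UTC: 08:00-13:00, 14:00-17:00 (add 1h to convert from UTC-1).
Ines in UTC: 09:00-10:00, 11:00-17:00 (add 2h to convert from UTC-2).
Hana in UTC: 08:00-10:00, 15:00-17:00 (subtract 1h to convert from UTC+1).
Pita in UTC: 08:00-10:00, 11:00-14:00, 15:00-16:00 (subtract 4h to convert from UTC+4).
Priya ∩ Jonas: 09:00-10:00, 14:00-16:00.
Priya ∩ Jonas ∩ Ines: 09:00-10:00, 14:00-16:00.
Priya ∩ Jonas ∩ Ines ∩ Hana: 09:00-10:00, 15:00-16:00.
Priya ∩ Jonas ∩ Ines ∩ Hana ∩ Pita: 09:00-10:00, 15:00-16:00.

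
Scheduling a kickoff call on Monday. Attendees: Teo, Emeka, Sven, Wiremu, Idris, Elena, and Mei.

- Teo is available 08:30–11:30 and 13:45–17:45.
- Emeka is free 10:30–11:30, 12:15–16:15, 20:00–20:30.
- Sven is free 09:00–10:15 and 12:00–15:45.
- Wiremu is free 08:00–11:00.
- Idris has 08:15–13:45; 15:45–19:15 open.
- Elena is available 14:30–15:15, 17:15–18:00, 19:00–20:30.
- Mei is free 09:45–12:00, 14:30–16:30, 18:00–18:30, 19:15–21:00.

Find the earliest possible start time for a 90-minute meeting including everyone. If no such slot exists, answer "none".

none

Teo ∩ Emeka: 10:30-11:30, 13:45-16:15.
Teo ∩ Emeka ∩ Sven: 13:45-15:45.
Teo ∩ Emeka ∩ Sven ∩ Wiremu: ∅.
Teo ∩ Emeka ∩ Sven ∩ Wiremu ∩ Idris: ∅.
Teo ∩ Emeka ∩ Sven ∩ Wiremu ∩ Idris ∩ Elena: ∅.
Teo ∩ Emeka ∩ Sven ∩ Wiremu ∩ Idris ∩ Elena ∩ Mei: ∅.
There is no time when everyone is free.
No common window is at least 90 minutes long.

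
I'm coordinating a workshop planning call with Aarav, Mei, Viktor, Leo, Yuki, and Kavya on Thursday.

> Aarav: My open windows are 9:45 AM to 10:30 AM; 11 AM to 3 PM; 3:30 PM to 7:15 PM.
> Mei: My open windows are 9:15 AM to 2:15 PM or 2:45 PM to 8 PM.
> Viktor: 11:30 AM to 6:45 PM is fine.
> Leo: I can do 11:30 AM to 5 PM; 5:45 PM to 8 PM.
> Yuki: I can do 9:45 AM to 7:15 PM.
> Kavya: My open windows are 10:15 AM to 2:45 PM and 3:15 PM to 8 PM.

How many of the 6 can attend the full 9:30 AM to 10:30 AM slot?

1

Mei can make the full 09:30-10:30 slot — that's 1.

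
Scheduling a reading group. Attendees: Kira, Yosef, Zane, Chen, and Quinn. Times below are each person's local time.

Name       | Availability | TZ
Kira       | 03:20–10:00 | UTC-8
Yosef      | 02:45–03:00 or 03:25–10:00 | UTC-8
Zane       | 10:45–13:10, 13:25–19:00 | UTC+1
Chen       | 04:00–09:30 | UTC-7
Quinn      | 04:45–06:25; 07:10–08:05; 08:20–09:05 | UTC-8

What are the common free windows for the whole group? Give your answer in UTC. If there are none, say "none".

Kira in UTC: 11:20-18:00 (add 8h to convert from UTC-8).
Yosef in UTC: 10:45-11:00, 11:25-18:00 (add 8h to convert from UTC-8).
Zane in UTC: 09:45-12:10, 12:25-18:00 (subtract 1h to convert from UTC+1).
Chen in UTC: 11:00-16:30 (add 7h to convert from UTC-7).
Quinn in UTC: 12:45-14:25, 15:10-16:05, 16:20-17:05 (add 8h to convert from UTC-8).
Kira ∩ Yosef: 11:25-18:00.
Kira ∩ Yosef ∩ Zane: 11:25-12:10, 12:25-18:00.
Kira ∩ Yosef ∩ Zane ∩ Chen: 11:25-12:10, 12:25-16:30.
Kira ∩ Yosef ∩ Zane ∩ Chen ∩ Quinn: 12:45-14:25, 15:10-16:05, 16:20-16:30.
So the common availability across everyone is 12:45-14:25, 15:10-16:05, 16:20-16:30.

12:45-14:25, 15:10-16:05, 16:20-16:30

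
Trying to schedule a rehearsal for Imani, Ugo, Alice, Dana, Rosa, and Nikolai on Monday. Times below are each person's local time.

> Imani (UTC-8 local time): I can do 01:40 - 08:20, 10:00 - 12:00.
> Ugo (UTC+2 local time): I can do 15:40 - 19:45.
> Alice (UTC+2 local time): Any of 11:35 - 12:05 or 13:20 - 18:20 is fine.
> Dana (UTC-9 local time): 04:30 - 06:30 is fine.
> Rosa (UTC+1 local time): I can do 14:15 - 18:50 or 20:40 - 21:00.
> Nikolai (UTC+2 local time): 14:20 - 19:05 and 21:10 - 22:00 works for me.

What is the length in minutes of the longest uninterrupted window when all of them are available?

110

Imani in UTC: 09:40-16:20, 18:00-20:00 (add 8h to convert from UTC-8).
Ugo in UTC: 13:40-17:45 (subtract 2h to convert from UTC+2).
Alice in UTC: 09:35-10:05, 11:20-16:20 (subtract 2h to convert from UTC+2).
Dana in UTC: 13:30-15:30 (add 9h to convert from UTC-9).
Rosa in UTC: 13:15-17:50, 19:40-20:00 (subtract 1h to convert from UTC+1).
Nikolai in UTC: 12:20-17:05, 19:10-20:00 (subtract 2h to convert from UTC+2).
Imani ∩ Ugo: 13:40-16:20.
Imani ∩ Ugo ∩ Alice: 13:40-16:20.
Imani ∩ Ugo ∩ Alice ∩ Dana: 13:40-15:30.
Imani ∩ Ugo ∩ Alice ∩ Dana ∩ Rosa: 13:40-15:30.
Imani ∩ Ugo ∩ Alice ∩ Dana ∩ Rosa ∩ Nikolai: 13:40-15:30.
The longest is 13:40-15:30 at 110 minutes.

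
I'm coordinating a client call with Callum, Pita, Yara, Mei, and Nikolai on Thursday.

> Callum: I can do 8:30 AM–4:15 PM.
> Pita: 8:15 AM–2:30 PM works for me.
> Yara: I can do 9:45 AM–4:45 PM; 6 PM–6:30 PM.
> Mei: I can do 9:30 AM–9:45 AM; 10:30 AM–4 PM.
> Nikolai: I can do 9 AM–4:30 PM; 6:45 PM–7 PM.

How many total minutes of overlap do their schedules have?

240

Callum ∩ Pita: 08:30-14:30.
Callum ∩ Pita ∩ Yara: 09:45-14:30.
Callum ∩ Pita ∩ Yara ∩ Mei: 10:30-14:30.
Callum ∩ Pita ∩ Yara ∩ Mei ∩ Nikolai: 10:30-14:30.
So the common availability across everyone is 10:30-14:30.
That's a single block of 240 minutes.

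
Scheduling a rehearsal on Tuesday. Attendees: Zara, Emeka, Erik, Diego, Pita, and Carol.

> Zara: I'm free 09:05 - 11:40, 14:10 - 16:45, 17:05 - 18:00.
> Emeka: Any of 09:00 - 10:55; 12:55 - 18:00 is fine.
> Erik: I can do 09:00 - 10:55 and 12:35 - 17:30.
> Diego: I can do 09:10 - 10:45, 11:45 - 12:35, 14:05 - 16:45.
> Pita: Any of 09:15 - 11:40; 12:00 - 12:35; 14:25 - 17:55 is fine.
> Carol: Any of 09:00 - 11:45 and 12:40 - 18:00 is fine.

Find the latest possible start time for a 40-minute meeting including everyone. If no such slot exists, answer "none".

Zara ∩ Emeka: 09:05-10:55, 14:10-16:45, 17:05-18:00.
Zara ∩ Emeka ∩ Erik: 09:05-10:55, 14:10-16:45, 17:05-17:30.
Zara ∩ Emeka ∩ Erik ∩ Diego: 09:10-10:45, 14:10-16:45.
Zara ∩ Emeka ∩ Erik ∩ Diego ∩ Pita: 09:15-10:45, 14:25-16:45.
Zara ∩ Emeka ∩ Erik ∩ Diego ∩ Pita ∩ Carol: 09:15-10:45, 14:25-16:45.
The last common window of at least 40 minutes is 14:25-16:45; a 40-minute meeting can start as late as 16:05 and still end by 16:45.

16:05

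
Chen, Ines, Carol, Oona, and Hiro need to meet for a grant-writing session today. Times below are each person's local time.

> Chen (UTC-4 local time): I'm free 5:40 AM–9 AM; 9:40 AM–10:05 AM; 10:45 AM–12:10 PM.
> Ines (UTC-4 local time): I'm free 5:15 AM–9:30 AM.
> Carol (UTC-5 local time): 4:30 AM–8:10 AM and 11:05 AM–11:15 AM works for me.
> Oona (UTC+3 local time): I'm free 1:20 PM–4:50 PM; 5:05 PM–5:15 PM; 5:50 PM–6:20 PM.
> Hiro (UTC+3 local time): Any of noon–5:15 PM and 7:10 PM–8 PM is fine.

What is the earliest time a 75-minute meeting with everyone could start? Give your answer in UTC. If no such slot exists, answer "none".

Chen in UTC: 09:40-13:00, 13:40-14:05, 14:45-16:10 (add 4h to convert from UTC-4).
Ines in UTC: 09:15-13:30 (add 4h to convert from UTC-4).
Carol in UTC: 09:30-13:10, 16:05-16:15 (add 5h to convert from UTC-5).
Oona in UTC: 10:20-13:50, 14:05-14:15, 14:50-15:20 (subtract 3h to convert from UTC+3).
Hiro in UTC: 09:00-14:15, 16:10-17:00 (subtract 3h to convert from UTC+3).
Chen ∩ Ines: 09:40-13:00.
Chen ∩ Ines ∩ Carol: 09:40-13:00.
Chen ∩ Ines ∩ Carol ∩ Oona: 10:20-13:00.
Chen ∩ Ines ∩ Carol ∩ Oona ∩ Hiro: 10:20-13:00.
The first common window of at least 75 minutes is 10:20-13:00, so the earliest start is 10:20.

10:20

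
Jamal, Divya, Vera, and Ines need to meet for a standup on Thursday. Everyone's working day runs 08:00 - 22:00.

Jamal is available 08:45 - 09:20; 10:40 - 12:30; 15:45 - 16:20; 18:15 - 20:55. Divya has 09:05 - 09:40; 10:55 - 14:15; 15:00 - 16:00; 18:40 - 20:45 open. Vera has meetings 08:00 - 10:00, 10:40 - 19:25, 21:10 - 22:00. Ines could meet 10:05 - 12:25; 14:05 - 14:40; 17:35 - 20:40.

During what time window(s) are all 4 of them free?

Jamal free: 08:45-09:20, 10:40-12:30, 15:45-16:20, 18:15-20:55.
Divya free: 09:05-09:40, 10:55-14:15, 15:00-16:00, 18:40-20:45.
Vera free: 10:00-10:40, 19:25-21:10 (invert busy blocks within the working day).
Ines free: 10:05-12:25, 14:05-14:40, 17:35-20:40.
Jamal ∩ Divya: 09:05-09:20, 10:55-12:30, 15:45-16:00, 18:40-20:45.
Jamal ∩ Divya ∩ Vera: 19:25-20:45.
Jamal ∩ Divya ∩ Vera ∩ Ines: 19:25-20:40.

19:25-20:40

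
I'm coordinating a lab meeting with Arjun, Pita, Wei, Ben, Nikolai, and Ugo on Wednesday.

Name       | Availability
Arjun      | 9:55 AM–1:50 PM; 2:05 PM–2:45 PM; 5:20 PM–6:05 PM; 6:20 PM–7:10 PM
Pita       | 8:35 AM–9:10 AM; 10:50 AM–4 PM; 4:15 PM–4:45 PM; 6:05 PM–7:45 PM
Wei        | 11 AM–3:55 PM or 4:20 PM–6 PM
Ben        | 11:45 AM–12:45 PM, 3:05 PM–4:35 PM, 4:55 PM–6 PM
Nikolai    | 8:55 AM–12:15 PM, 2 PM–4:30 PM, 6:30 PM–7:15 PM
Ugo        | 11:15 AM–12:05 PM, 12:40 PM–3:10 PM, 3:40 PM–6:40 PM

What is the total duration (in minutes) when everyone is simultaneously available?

20

Arjun ∩ Pita: 10:50-13:50, 14:05-14:45, 18:20-19:10.
Arjun ∩ Pita ∩ Wei: 11:00-13:50, 14:05-14:45.
Arjun ∩ Pita ∩ Wei ∩ Ben: 11:45-12:45.
Arjun ∩ Pita ∩ Wei ∩ Ben ∩ Nikolai: 11:45-12:15.
Arjun ∩ Pita ∩ Wei ∩ Ben ∩ Nikolai ∩ Ugo: 11:45-12:05.
That's a single block of 20 minutes.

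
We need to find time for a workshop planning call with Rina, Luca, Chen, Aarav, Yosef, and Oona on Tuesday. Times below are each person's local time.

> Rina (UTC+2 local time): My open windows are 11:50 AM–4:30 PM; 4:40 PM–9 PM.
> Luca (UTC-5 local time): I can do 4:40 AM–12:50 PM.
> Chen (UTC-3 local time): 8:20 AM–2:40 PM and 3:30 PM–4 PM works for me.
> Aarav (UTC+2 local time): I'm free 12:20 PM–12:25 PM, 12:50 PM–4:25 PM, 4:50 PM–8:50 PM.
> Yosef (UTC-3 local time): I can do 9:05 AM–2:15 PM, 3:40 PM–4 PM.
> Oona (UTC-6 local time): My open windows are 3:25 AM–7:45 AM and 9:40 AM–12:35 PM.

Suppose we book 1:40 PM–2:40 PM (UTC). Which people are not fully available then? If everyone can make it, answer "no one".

Rina in UTC: 09:50-14:30, 14:40-19:00 (subtract 2h to convert from UTC+2).
Luca in UTC: 09:40-17:50 (add 5h to convert from UTC-5).
Chen in UTC: 11:20-17:40, 18:30-19:00 (add 3h to convert from UTC-3).
Aarav in UTC: 10:20-10:25, 10:50-14:25, 14:50-18:50 (subtract 2h to convert from UTC+2).
Yosef in UTC: 12:05-17:15, 18:40-19:00 (add 3h to convert from UTC-3).
Oona in UTC: 09:25-13:45, 15:40-18:35 (add 6h to convert from UTC-6).
Rina: not fully free for 13:40-14:40. Luca: free for 13:40-14:40. Chen: free for 13:40-14:40. Aarav: not fully free for 13:40-14:40. Yosef: free for 13:40-14:40. Oona: not fully free for 13:40-14:40.

Aarav, Oona, Rina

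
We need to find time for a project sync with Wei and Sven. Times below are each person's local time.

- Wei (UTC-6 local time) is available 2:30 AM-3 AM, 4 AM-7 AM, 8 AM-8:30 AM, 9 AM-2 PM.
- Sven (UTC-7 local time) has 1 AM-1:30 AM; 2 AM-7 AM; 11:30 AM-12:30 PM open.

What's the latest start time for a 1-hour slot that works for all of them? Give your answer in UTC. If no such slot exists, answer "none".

Wei in UTC: 08:30-09:00, 10:00-13:00, 14:00-14:30, 15:00-20:00 (add 6h to convert from UTC-6).
Sven in UTC: 08:00-08:30, 09:00-14:00, 18:30-19:30 (add 7h to convert from UTC-7).
Wei ∩ Sven: 10:00-13:00, 18:30-19:30.
The last common window of at least 60 minutes is 18:30-19:30; a 60-minute meeting can start as late as 18:30 and still end by 19:30.

18:30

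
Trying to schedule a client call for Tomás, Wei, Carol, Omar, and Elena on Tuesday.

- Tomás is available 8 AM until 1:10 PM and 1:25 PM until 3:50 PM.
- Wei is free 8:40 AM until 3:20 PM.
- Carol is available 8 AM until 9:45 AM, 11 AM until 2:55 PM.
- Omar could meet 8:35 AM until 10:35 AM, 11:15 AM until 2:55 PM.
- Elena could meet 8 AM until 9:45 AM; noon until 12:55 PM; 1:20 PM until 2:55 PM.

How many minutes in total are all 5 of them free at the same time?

210

Tomás ∩ Wei: 08:40-13:10, 13:25-15:20.
Tomás ∩ Wei ∩ Carol: 08:40-09:45, 11:00-13:10, 13:25-14:55.
Tomás ∩ Wei ∩ Carol ∩ Omar: 08:40-09:45, 11:15-13:10, 13:25-14:55.
Tomás ∩ Wei ∩ Carol ∩ Omar ∩ Elena: 08:40-09:45, 12:00-12:55, 13:25-14:55.
Summing the common windows: 65 + 55 + 90 = 210 minutes.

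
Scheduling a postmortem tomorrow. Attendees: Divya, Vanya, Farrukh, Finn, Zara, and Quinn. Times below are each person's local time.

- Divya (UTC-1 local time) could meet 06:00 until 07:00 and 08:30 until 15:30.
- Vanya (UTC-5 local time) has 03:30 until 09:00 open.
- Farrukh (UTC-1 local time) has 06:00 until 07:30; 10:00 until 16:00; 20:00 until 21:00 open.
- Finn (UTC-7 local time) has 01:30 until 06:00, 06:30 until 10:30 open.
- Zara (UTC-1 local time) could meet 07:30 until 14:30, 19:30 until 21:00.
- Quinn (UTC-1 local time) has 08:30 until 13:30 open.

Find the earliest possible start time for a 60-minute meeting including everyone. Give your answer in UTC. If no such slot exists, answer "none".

Divya in UTC: 07:00-08:00, 09:30-16:30 (add 1h to convert from UTC-1).
Vanya in UTC: 08:30-14:00 (add 5h to convert from UTC-5).
Farrukh in UTC: 07:00-08:30, 11:00-17:00, 21:00-22:00 (add 1h to convert from UTC-1).
Finn in UTC: 08:30-13:00, 13:30-17:30 (add 7h to convert from UTC-7).
Zara in UTC: 08:30-15:30, 20:30-22:00 (add 1h to convert from UTC-1).
Quinn in UTC: 09:30-14:30 (add 1h to convert from UTC-1).
Divya ∩ Vanya: 09:30-14:00.
Divya ∩ Vanya ∩ Farrukh: 11:00-14:00.
Divya ∩ Vanya ∩ Farrukh ∩ Finn: 11:00-13:00, 13:30-14:00.
Divya ∩ Vanya ∩ Farrukh ∩ Finn ∩ Zara: 11:00-13:00, 13:30-14:00.
Divya ∩ Vanya ∩ Farrukh ∩ Finn ∩ Zara ∩ Quinn: 11:00-13:00, 13:30-14:00.
The first common window of at least 60 minutes is 11:00-13:00, so the earliest start is 11:00.

11:00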